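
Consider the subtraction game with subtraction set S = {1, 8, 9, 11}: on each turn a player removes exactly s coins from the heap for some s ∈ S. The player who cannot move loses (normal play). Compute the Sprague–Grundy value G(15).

3

G(0) = 0
G(1) = mex{0} = 1
G(2) = mex{1} = 0
G(3) = mex{0} = 1
G(4) = mex{1} = 0
G(5) = mex{0} = 1
G(6) = mex{1} = 0
G(7) = mex{0} = 1
G(8) = mex{1,0} = 2
G(9) = mex{2,1,0} = 3
G(10) = mex{3,0,1} = 2
G(11) = mex{2,1,0,0} = 3
G(12) = mex{3,0,1,1} = 2
G(13) = mex{2,1,0,0} = 3
G(14) = mex{3,0,1,1} = 2
G(15) = mex{2,1,0,0} = 3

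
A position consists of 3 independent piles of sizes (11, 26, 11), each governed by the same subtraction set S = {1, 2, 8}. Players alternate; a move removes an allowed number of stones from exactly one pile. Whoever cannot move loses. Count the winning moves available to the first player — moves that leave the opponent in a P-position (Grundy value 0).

6

All piles use S = {1, 2, 8}:
n :  0  1  2  3  4  5  6  7  8  9 10 11 12 13 14 15 16 17 18 19 20 21 22 23 24 25 26
G :  0  1  2  0  1  2  0  1  2  0  1  2  0  1  2  0  1  2  0  1  2  0  1  2  0  1  2
Pile A: G(11) = 2.
Pile B: G(26) = 2.
Pile C: G(11) = 2.
Combined Grundy value = 2 ⊕ 2 ⊕ 2 = 2.
A winning move leaves total XOR = 0, i.e. changes one component's Grundy value g to g ⊕ X where X is the current total.
Pile A: need g' = 2⊕2 = 0. Options: 11−1→G=1, 11−2→G=0, 11−8→G=0. Hits: 2.
Pile B: need g' = 2⊕2 = 0. Options: 26−1→G=1, 26−2→G=0, 26−8→G=0. Hits: 2.
Pile C: need g' = 2⊕2 = 0. Options: 11−1→G=1, 11−2→G=0, 11−8→G=0. Hits: 2.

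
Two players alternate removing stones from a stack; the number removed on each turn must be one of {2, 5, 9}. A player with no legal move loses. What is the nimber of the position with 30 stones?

n :  0  1  2  3  4  5  6  7  8  9 10 11 12 13 14 15 16 17 18 19 20 21 22 23 24 25 26 27 28 29 30
G :  0  0  1  1  0  2  1  0  0  1  1  0  2  1  0  0  1  1  0  2  1  0  0  1  1  0  2  1  0  0  1

1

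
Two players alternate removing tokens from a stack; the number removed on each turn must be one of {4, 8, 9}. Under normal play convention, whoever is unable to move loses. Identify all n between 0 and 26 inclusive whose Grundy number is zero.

n :  0  1  2  3  4  5  6  7  8  9 10 11 12 13 14 15 16 17 18 19 20 21 22 23 24 25 26
G :  0  0  0  0  1  1  1  1  2  2  2  2  3  0  0  0  0  1  1  1  1  2  2  2  2  3  0
P-positions are exactly the n with G(n) = 0.

0, 1, 2, 3, 13, 14, 15, 16, 26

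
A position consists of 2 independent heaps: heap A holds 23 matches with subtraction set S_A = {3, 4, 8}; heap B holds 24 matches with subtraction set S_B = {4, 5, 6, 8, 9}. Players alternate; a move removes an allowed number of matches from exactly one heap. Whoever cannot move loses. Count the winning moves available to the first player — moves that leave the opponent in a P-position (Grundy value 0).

Heap A, S = {3, 4, 8}:
G(0) = 0
G(1) = mex{} = 0
G(2) = mex{} = 0
G(3) = mex{0} = 1
G(4) = mex{0,0} = 1
G(5) = mex{0,0} = 1
G(6) = mex{1,0} = 2
G(7) = mex{1,1} = 0
G(8) = mex{1,1,0} = 2
G(9) = mex{2,1,0} = 3
G(10) = mex{0,2,0} = 1
G(11) = mex{2,0,1} = 3
G(12) = mex{3,2,1} = 0
G(13) = mex{1,3,1} = 0
G(14) = mex{3,1,2} = 0
G(15) = mex{0,3,0} = 1
G(16) = mex{0,0,2} = 1
G(17) = mex{0,0,3} = 1
G(18) = mex{1,0,1} = 2
G(19) = mex{1,1,3} = 0
G(20) = mex{1,1,0} = 2
G(21) = mex{2,1,0} = 3
G(22) = mex{0,2,0} = 1
G(23) = mex{2,0,1} = 3
G_A(23) = 3.
Heap B, S = {4, 5, 6, 8, 9}:
G(0) = 0
G(1) = mex{} = 0
G(2) = mex{} = 0
G(3) = mex{} = 0
G(4) = mex{0} = 1
G(5) = mex{0,0} = 1
G(6) = mex{0,0,0} = 1
G(7) = mex{0,0,0} = 1
G(8) = mex{1,0,0,0} = 2
G(9) = mex{1,1,0,0,0} = 2
G(10) = mex{1,1,1,0,0} = 2
G(11) = mex{1,1,1,0,0} = 2
G(12) = mex{2,1,1,1,0} = 3
G(13) = mex{2,2,1,1,1} = 0
G(14) = mex{2,2,2,1,1} = 0
G(15) = mex{2,2,2,1,1} = 0
G(16) = mex{3,2,2,2,1} = 0
G(17) = mex{0,3,2,2,2} = 1
G(18) = mex{0,0,3,2,2} = 1
G(19) = mex{0,0,0,2,2} = 1
G(20) = mex{0,0,0,3,2} = 1
G(21) = mex{1,0,0,0,3} = 2
G(22) = mex{1,1,0,0,0} = 2
G(23) = mex{1,1,1,0,0} = 2
G(24) = mex{1,1,1,0,0} = 2
G_B(24) = 2.
Combined Grundy value = 3 ⊕ 2 = 1.
A winning move leaves total XOR = 0, i.e. changes one component's Grundy value g to g ⊕ X where X is the current total.
Heap A: need g' = 3⊕1 = 2. Options: 23−3→G=2, 23−4→G=0, 23−8→G=1. Hits: 1.
Heap B: need g' = 2⊕1 = 3. Options: 24−4→G=1, 24−5→G=1, 24−6→G=1, 24−8→G=0, 24−9→G=0. Hits: 0.

1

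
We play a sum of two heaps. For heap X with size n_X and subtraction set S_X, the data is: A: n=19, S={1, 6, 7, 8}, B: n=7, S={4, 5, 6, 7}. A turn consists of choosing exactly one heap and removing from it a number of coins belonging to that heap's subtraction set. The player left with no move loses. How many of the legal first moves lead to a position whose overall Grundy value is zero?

1

Heap A, S = {1, 6, 7, 8}:
G(0) = 0
G(1) = mex{0} = 1
G(2) = mex{1} = 0
G(3) = mex{0} = 1
G(4) = mex{1} = 0
G(5) = mex{0} = 1
G(6) = mex{1,0} = 2
G(7) = mex{2,1,0} = 3
G(8) = mex{3,0,1,0} = 2
G(9) = mex{2,1,0,1} = 3
G(10) = mex{3,0,1,0} = 2
G(11) = mex{2,1,0,1} = 3
G(12) = mex{3,2,1,0} = 4
G(13) = mex{4,3,2,1} = 0
G(14) = mex{0,2,3,2} = 1
G(15) = mex{1,3,2,3} = 0
G(16) = mex{0,2,3,2} = 1
G(17) = mex{1,3,2,3} = 0
G(18) = mex{0,4,3,2} = 1
G(19) = mex{1,0,4,3} = 2
G_A(19) = 2.
Heap B, S = {4, 5, 6, 7}:
n : 0 1 2 3 4 5 6 7
G : 0 0 0 0 1 1 1 1
G_B(7) = 1.
Combined Grundy value = 2 ⊕ 1 = 3.
A winning move leaves total XOR = 0, i.e. changes one component's Grundy value g to g ⊕ X where X is the current total.
Heap A: need g' = 2⊕3 = 1. Options: 19−1→G=1, 19−6→G=0, 19−7→G=4, 19−8→G=3. Hits: 1.
Heap B: need g' = 1⊕3 = 2. Options: 7−4→G=0, 7−5→G=0, 7−6→G=0, 7−7→G=0. Hits: 0.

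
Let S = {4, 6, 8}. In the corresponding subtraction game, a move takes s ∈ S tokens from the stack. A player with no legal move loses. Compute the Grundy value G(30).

1

n :  0  1  2  3  4  5  6  7  8  9 10 11 12 13 14 15 16 17 18 19 20 21 22 23 24 25 26 27 28 29 30
G :  0  0  0  0  1  1  1  1  2  2  2  2  0  0  0  0  1  1  1  1  2  2  2  2  0  0  0  0  1  1  1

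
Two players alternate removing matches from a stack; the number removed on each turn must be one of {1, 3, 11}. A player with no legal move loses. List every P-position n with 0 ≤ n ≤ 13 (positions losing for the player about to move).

0, 2, 4, 6, 8, 10, 12

G(0) = 0
G(1) = mex{0} = 1
G(2) = mex{1} = 0
G(3) = mex{0,0} = 1
G(4) = mex{1,1} = 0
G(5) = mex{0,0} = 1
G(6) = mex{1,1} = 0
G(7) = mex{0,0} = 1
G(8) = mex{1,1} = 0
G(9) = mex{0,0} = 1
G(10) = mex{1,1} = 0
G(11) = mex{0,0,0} = 1
G(12) = mex{1,1,1} = 0
G(13) = mex{0,0,0} = 1
P-positions are exactly the n with G(n) = 0.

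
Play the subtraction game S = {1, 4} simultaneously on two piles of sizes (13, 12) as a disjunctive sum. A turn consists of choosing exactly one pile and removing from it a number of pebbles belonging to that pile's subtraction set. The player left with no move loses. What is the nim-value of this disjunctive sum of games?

1

All piles use S = {1, 4}:
G(0) = 0
G(1) = mex{0} = 1
G(2) = mex{1} = 0
G(3) = mex{0} = 1
G(4) = mex{1,0} = 2
G(5) = mex{2,1} = 0
G(6) = mex{0,0} = 1
G(7) = mex{1,1} = 0
G(8) = mex{0,2} = 1
G(9) = mex{1,0} = 2
G(10) = mex{2,1} = 0
G(11) = mex{0,0} = 1
G(12) = mex{1,1} = 0
G(13) = mex{0,2} = 1
Pile A: G(13) = 1.
Pile B: G(12) = 0.
Combined Grundy value = 1 ⊕ 0 = 1.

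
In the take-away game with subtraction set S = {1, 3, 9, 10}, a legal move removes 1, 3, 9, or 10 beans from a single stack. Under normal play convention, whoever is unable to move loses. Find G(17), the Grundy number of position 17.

G(0) = 0
G(1) = mex{0} = 1
G(2) = mex{1} = 0
G(3) = mex{0,0} = 1
G(4) = mex{1,1} = 0
G(5) = mex{0,0} = 1
G(6) = mex{1,1} = 0
G(7) = mex{0,0} = 1
G(8) = mex{1,1} = 0
G(9) = mex{0,0,0} = 1
G(10) = mex{1,1,1,0} = 2
G(11) = mex{2,0,0,1} = 3
G(12) = mex{3,1,1,0} = 2
G(13) = mex{2,2,0,1} = 3
G(14) = mex{3,3,1,0} = 2
G(15) = mex{2,2,0,1} = 3
G(16) = mex{3,3,1,0} = 2
G(17) = mex{2,2,0,1} = 3

3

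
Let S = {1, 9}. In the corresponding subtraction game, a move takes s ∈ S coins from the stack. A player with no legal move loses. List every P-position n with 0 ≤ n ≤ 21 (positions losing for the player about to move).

0, 2, 4, 6, 8, 10, 12, 14, 16, 18, 20

n :  0  1  2  3  4  5  6  7  8  9 10 11 12 13 14 15 16 17 18 19 20 21
G :  0  1  0  1  0  1  0  1  0  1  0  1  0  1  0  1  0  1  0  1  0  1
P-positions are exactly the n with G(n) = 0.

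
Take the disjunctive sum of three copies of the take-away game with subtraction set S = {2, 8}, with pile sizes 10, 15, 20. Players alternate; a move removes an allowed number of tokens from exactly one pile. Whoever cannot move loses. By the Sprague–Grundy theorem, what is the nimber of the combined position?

0

All piles use S = {2, 8}:
n :  0  1  2  3  4  5  6  7  8  9 10 11 12 13 14 15 16 17 18 19 20
G :  0  0  1  1  0  0  1  1  2  2  0  0  1  1  0  0  1  1  2  2  0
Pile A: G(10) = 0.
Pile B: G(15) = 0.
Pile C: G(20) = 0.
Combined Grundy value = 0 ⊕ 0 ⊕ 0 = 0.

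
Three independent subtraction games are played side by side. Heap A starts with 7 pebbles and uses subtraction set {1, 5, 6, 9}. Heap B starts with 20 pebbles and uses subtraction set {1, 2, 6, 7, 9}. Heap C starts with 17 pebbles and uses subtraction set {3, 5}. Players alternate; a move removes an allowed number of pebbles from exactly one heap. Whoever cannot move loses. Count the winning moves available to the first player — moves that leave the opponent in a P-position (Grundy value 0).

3

Heap A, S = {1, 5, 6, 9}:
n : 0 1 2 3 4 5 6 7
G : 0 1 0 1 0 1 2 3
G_A(7) = 3.
Heap B, S = {1, 2, 6, 7, 9}:
G(0) = 0
G(1) = mex{0} = 1
G(2) = mex{1,0} = 2
G(3) = mex{2,1} = 0
G(4) = mex{0,2} = 1
G(5) = mex{1,0} = 2
G(6) = mex{2,1,0} = 3
G(7) = mex{3,2,1,0} = 4
G(8) = mex{4,3,2,1} = 0
G(9) = mex{0,4,0,2,0} = 1
G(10) = mex{1,0,1,0,1} = 2
G(11) = mex{2,1,2,1,2} = 0
G(12) = mex{0,2,3,2,0} = 1
G(13) = mex{1,0,4,3,1} = 2
G(14) = mex{2,1,0,4,2} = 3
G(15) = mex{3,2,1,0,3} = 4
G(16) = mex{4,3,2,1,4} = 0
G(17) = mex{0,4,0,2,0} = 1
G(18) = mex{1,0,1,0,1} = 2
G(19) = mex{2,1,2,1,2} = 0
G(20) = mex{0,2,3,2,0} = 1
G_B(20) = 1.
Heap C, S = {3, 5}:
n :  0  1  2  3  4  5  6  7  8  9 10 11 12 13 14 15 16 17
G :  0  0  0  1  1  1  2  2  0  0  0  1  1  1  2  2  0  0
G_C(17) = 0.
Combined Grundy value = 3 ⊕ 1 ⊕ 0 = 2.
A winning move leaves total XOR = 0, i.e. changes one component's Grundy value g to g ⊕ X where X is the current total.
Heap A: need g' = 3⊕2 = 1. Options: 7−1→G=2, 7−5→G=0, 7−6→G=1. Hits: 1.
Heap B: need g' = 1⊕2 = 3. Options: 20−1→G=0, 20−2→G=2, 20−6→G=3, 20−7→G=2, 20−9→G=0. Hits: 1.
Heap C: need g' = 0⊕2 = 2. Options: 17−3→G=2, 17−5→G=1. Hits: 1.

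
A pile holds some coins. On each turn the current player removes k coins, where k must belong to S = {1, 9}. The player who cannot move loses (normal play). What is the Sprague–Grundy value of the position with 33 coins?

G(0) = 0
G(1) = mex{0} = 1
G(2) = mex{1} = 0
G(3) = mex{0} = 1
G(4) = mex{1} = 0
G(5) = mex{0} = 1
G(6) = mex{1} = 0
G(7) = mex{0} = 1
G(8) = mex{1} = 0
G(9) = mex{0,0} = 1
G(10) = mex{1,1} = 0
G(11) = mex{0,0} = 1
G(12) = mex{1,1} = 0
G(13) = mex{0,0} = 1
G(14) = mex{1,1} = 0
G(15) = mex{0,0} = 1
G(16) = mex{1,1} = 0
G(17) = mex{0,0} = 1
G(18) = mex{1,1} = 0
G(19) = mex{0,0} = 1
G(20) = mex{1,1} = 0
G(21) = mex{0,0} = 1
G(22) = mex{1,1} = 0
G(23) = mex{0,0} = 1
G(24) = mex{1,1} = 0
G(25) = mex{0,0} = 1
G(26) = mex{1,1} = 0
G(27) = mex{0,0} = 1
G(28) = mex{1,1} = 0
G(29) = mex{0,0} = 1
G(30) = mex{1,1} = 0
G(31) = mex{0,0} = 1
G(32) = mex{1,1} = 0
G(33) = mex{0,0} = 1

1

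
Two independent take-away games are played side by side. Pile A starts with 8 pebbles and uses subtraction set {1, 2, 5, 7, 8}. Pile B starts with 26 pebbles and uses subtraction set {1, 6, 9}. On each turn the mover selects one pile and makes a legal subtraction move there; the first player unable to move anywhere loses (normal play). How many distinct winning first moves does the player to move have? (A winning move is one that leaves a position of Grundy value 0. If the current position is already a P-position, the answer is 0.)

Pile A, S = {1, 2, 5, 7, 8}:
n : 0 1 2 3 4 5 6 7 8
G : 0 1 2 0 1 2 0 1 2
G_A(8) = 2.
Pile B, S = {1, 6, 9}:
n :  0  1  2  3  4  5  6  7  8  9 10 11 12 13 14 15 16 17 18 19 20 21 22 23 24 25 26
G :  0  1  0  1  0  1  2  0  1  2  3  2  0  1  0  1  2  0  1  0  1  2  0  1  0  1  2
G_B(26) = 2.
Combined Grundy value = 2 ⊕ 2 = 0.
A winning move leaves total XOR = 0, i.e. changes one component's Grundy value g to g ⊕ X where X is the current total.
Pile A: target g' = 2⊕0 = 2, but every legal move changes the Grundy value (mex property), so 0 moves.
Pile B: target g' = 2⊕0 = 2, but every legal move changes the Grundy value (mex property), so 0 moves.

0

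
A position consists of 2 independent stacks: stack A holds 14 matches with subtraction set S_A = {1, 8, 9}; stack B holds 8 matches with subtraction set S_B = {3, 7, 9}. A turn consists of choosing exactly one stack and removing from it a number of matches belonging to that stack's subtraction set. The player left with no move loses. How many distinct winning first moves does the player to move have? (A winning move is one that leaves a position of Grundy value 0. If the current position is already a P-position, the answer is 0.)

0

Stack A, S = {1, 8, 9}:
n :  0  1  2  3  4  5  6  7  8  9 10 11 12 13 14
G :  0  1  0  1  0  1  0  1  2  3  2  3  2  3  2
G_A(14) = 2.
Stack B, S = {3, 7, 9}:
n : 0 1 2 3 4 5 6 7 8
G : 0 0 0 1 1 1 0 2 2
G_B(8) = 2.
Combined Grundy value = 2 ⊕ 2 = 0.
A winning move leaves total XOR = 0, i.e. changes one component's Grundy value g to g ⊕ X where X is the current total.
Stack A: target g' = 2⊕0 = 2, but every legal move changes the Grundy value (mex property), so 0 moves.
Stack B: target g' = 2⊕0 = 2, but every legal move changes the Grundy value (mex property), so 0 moves.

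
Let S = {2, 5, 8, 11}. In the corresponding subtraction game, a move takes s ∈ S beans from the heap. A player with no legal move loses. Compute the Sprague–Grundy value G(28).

1

n :  0  1  2  3  4  5  6  7  8  9 10 11 12 13 14 15 16 17 18 19 20 21 22 23 24 25 26 27 28
G :  0  0  1  1  0  2  1  0  2  1  0  2  1  0  0  1  1  0  2  1  0  2  1  0  2  1  0  0  1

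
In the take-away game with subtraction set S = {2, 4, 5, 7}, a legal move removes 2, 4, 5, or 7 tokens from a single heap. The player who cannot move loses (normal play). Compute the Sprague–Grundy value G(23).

2

G(0) = 0
G(1) = mex{} = 0
G(2) = mex{0} = 1
G(3) = mex{0} = 1
G(4) = mex{1,0} = 2
G(5) = mex{1,0,0} = 2
G(6) = mex{2,1,0} = 3
G(7) = mex{2,1,1,0} = 3
G(8) = mex{3,2,1,0} = 4
G(9) = mex{3,2,2,1} = 0
G(10) = mex{4,3,2,1} = 0
G(11) = mex{0,3,3,2} = 1
G(12) = mex{0,4,3,2} = 1
G(13) = mex{1,0,4,3} = 2
G(14) = mex{1,0,0,3} = 2
G(15) = mex{2,1,0,4} = 3
G(16) = mex{2,1,1,0} = 3
G(17) = mex{3,2,1,0} = 4
G(18) = mex{3,2,2,1} = 0
G(19) = mex{4,3,2,1} = 0
G(20) = mex{0,3,3,2} = 1
G(21) = mex{0,4,3,2} = 1
G(22) = mex{1,0,4,3} = 2
G(23) = mex{1,0,0,3} = 2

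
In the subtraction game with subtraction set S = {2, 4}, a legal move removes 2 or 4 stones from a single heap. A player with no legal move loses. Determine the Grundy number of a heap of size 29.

2

G(0) = 0
G(1) = mex{} = 0
G(2) = mex{0} = 1
G(3) = mex{0} = 1
G(4) = mex{1,0} = 2
G(5) = mex{1,0} = 2
G(6) = mex{2,1} = 0
G(7) = mex{2,1} = 0
G(8) = mex{0,2} = 1
G(9) = mex{0,2} = 1
G(10) = mex{1,0} = 2
G(11) = mex{1,0} = 2
G(12) = mex{2,1} = 0
G(13) = mex{2,1} = 0
G(14) = mex{0,2} = 1
G(15) = mex{0,2} = 1
G(16) = mex{1,0} = 2
G(17) = mex{1,0} = 2
G(18) = mex{2,1} = 0
G(19) = mex{2,1} = 0
G(20) = mex{0,2} = 1
G(21) = mex{0,2} = 1
G(22) = mex{1,0} = 2
G(23) = mex{1,0} = 2
G(24) = mex{2,1} = 0
G(25) = mex{2,1} = 0
G(26) = mex{0,2} = 1
G(27) = mex{0,2} = 1
G(28) = mex{1,0} = 2
G(29) = mex{1,0} = 2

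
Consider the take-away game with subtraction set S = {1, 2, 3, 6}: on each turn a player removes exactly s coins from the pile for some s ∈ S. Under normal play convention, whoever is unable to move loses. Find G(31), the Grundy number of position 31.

3

n :  0  1  2  3  4  5  6  7  8  9 10 11 12 13 14 15 16 17 18 19 20 21 22 23 24 25 26 27 28 29 30 31
G :  0  1  2  3  0  1  2  3  0  1  2  3  0  1  2  3  0  1  2  3  0  1  2  3  0  1  2  3  0  1  2  3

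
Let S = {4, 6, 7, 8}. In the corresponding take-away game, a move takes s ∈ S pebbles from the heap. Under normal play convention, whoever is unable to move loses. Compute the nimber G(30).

n :  0  1  2  3  4  5  6  7  8  9 10 11 12 13 14 15 16 17 18 19 20 21 22 23 24 25 26 27 28 29 30
G :  0  0  0  0  1  1  1  1  2  2  2  2  0  0  0  0  1  1  1  1  2  2  2  2  0  0  0  0  1  1  1

1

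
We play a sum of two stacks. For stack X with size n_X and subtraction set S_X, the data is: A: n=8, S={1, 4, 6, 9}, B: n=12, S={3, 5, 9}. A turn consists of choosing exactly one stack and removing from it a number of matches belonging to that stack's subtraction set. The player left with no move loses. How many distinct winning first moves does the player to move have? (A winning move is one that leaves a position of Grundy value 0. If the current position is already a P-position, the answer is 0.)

3

Stack A, S = {1, 4, 6, 9}:
G(0) = 0
G(1) = mex{0} = 1
G(2) = mex{1} = 0
G(3) = mex{0} = 1
G(4) = mex{1,0} = 2
G(5) = mex{2,1} = 0
G(6) = mex{0,0,0} = 1
G(7) = mex{1,1,1} = 0
G(8) = mex{0,2,0} = 1
G_A(8) = 1.
Stack B, S = {3, 5, 9}:
G(0) = 0
G(1) = mex{} = 0
G(2) = mex{} = 0
G(3) = mex{0} = 1
G(4) = mex{0} = 1
G(5) = mex{0,0} = 1
G(6) = mex{1,0} = 2
G(7) = mex{1,0} = 2
G(8) = mex{1,1} = 0
G(9) = mex{2,1,0} = 3
G(10) = mex{2,1,0} = 3
G(11) = mex{0,2,0} = 1
G(12) = mex{3,2,1} = 0
G_B(12) = 0.
Combined Grundy value = 1 ⊕ 0 = 1.
A winning move leaves total XOR = 0, i.e. changes one component's Grundy value g to g ⊕ X where X is the current total.
Stack A: need g' = 1⊕1 = 0. Options: 8−1→G=0, 8−4→G=2, 8−6→G=0. Hits: 2.
Stack B: need g' = 0⊕1 = 1. Options: 12−3→G=3, 12−5→G=2, 12−9→G=1. Hits: 1.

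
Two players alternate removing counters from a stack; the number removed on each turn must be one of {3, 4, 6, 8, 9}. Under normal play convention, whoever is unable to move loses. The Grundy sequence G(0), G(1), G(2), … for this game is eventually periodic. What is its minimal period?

12

n :  0  1  2  3  4  5  6  7  8  9 10 11 12 13 14 15 16 17 18 19 20 21 22 23 24 25
G :  0  0  0  1  1  1  2  2  2  3  3  3  0  0  0  1  1  1  2  2  2  3  3  3  0  0
G(n+12) = G(n) holds for n = 0,…,8 (a full window of length max(S) = 9), so the sequence is purely periodic with period 12.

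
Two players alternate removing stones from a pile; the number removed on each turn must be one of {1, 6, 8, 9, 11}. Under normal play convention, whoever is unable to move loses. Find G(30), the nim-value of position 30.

2

G(0) = 0
G(1) = mex{0} = 1
G(2) = mex{1} = 0
G(3) = mex{0} = 1
G(4) = mex{1} = 0
G(5) = mex{0} = 1
G(6) = mex{1,0} = 2
G(7) = mex{2,1} = 0
G(8) = mex{0,0,0} = 1
G(9) = mex{1,1,1,0} = 2
G(10) = mex{2,0,0,1} = 3
G(11) = mex{3,1,1,0,0} = 2
G(12) = mex{2,2,0,1,1} = 3
G(13) = mex{3,0,1,0,0} = 2
G(14) = mex{2,1,2,1,1} = 0
G(15) = mex{0,2,0,2,0} = 1
G(16) = mex{1,3,1,0,1} = 2
G(17) = mex{2,2,2,1,2} = 0
G(18) = mex{0,3,3,2,0} = 1
G(19) = mex{1,2,2,3,1} = 0
G(20) = mex{0,0,3,2,2} = 1
G(21) = mex{1,1,2,3,3} = 0
G(22) = mex{0,2,0,2,2} = 1
G(23) = mex{1,0,1,0,3} = 2
G(24) = mex{2,1,2,1,2} = 0
G(25) = mex{0,0,0,2,0} = 1
G(26) = mex{1,1,1,0,1} = 2
G(27) = mex{2,0,0,1,2} = 3
G(28) = mex{3,1,1,0,0} = 2
G(29) = mex{2,2,0,1,1} = 3
G(30) = mex{3,0,1,0,0} = 2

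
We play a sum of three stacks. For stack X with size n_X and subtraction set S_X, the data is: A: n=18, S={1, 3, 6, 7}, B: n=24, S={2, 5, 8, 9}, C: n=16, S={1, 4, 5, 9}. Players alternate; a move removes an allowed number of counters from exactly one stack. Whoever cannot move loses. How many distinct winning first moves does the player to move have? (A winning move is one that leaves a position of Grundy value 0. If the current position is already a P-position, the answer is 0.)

Stack A, S = {1, 3, 6, 7}:
n :  0  1  2  3  4  5  6  7  8  9 10 11 12 13 14 15 16 17 18
G :  0  1  0  1  0  1  2  3  2  3  2  3  0  1  0  1  0  1  2
G_A(18) = 2.
Stack B, S = {2, 5, 8, 9}:
n :  0  1  2  3  4  5  6  7  8  9 10 11 12 13 14 15 16 17 18 19 20 21 22 23 24
G :  0  0  1  1  0  2  1  0  2  1  3  0  2  1  0  2  1  0  0  1  1  0  2  1  0
G_B(24) = 0.
Stack C, S = {1, 4, 5, 9}:
G(0) = 0
G(1) = mex{0} = 1
G(2) = mex{1} = 0
G(3) = mex{0} = 1
G(4) = mex{1,0} = 2
G(5) = mex{2,1,0} = 3
G(6) = mex{3,0,1} = 2
G(7) = mex{2,1,0} = 3
G(8) = mex{3,2,1} = 0
G(9) = mex{0,3,2,0} = 1
G(10) = mex{1,2,3,1} = 0
G(11) = mex{0,3,2,0} = 1
G(12) = mex{1,0,3,1} = 2
G(13) = mex{2,1,0,2} = 3
G(14) = mex{3,0,1,3} = 2
G(15) = mex{2,1,0,2} = 3
G(16) = mex{3,2,1,3} = 0
G_C(16) = 0.
Combined Grundy value = 2 ⊕ 0 ⊕ 0 = 2.
A winning move leaves total XOR = 0, i.e. changes one component's Grundy value g to g ⊕ X where X is the current total.
Stack A: need g' = 2⊕2 = 0. Options: 18−1→G=1, 18−3→G=1, 18−6→G=0, 18−7→G=3. Hits: 1.
Stack B: need g' = 0⊕2 = 2. Options: 24−2→G=2, 24−5→G=1, 24−8→G=1, 24−9→G=2. Hits: 2.
Stack C: need g' = 0⊕2 = 2. Options: 16−1→G=3, 16−4→G=2, 16−5→G=1, 16−9→G=3. Hits: 1.

4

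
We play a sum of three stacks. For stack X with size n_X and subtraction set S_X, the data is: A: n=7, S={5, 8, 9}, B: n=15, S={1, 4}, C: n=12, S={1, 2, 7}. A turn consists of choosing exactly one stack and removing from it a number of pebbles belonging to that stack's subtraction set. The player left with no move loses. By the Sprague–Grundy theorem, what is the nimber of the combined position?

Stack A, S = {5, 8, 9}:
G(0) = 0
G(1) = mex{} = 0
G(2) = mex{} = 0
G(3) = mex{} = 0
G(4) = mex{} = 0
G(5) = mex{0} = 1
G(6) = mex{0} = 1
G(7) = mex{0} = 1
G_A(7) = 1.
Stack B, S = {1, 4}:
n :  0  1  2  3  4  5  6  7  8  9 10 11 12 13 14 15
G :  0  1  0  1  2  0  1  0  1  2  0  1  0  1  2  0
G_B(15) = 0.
Stack C, S = {1, 2, 7}:
n :  0  1  2  3  4  5  6  7  8  9 10 11 12
G :  0  1  2  0  1  2  0  1  2  0  1  2  0
G_C(12) = 0.
Combined Grundy value = 1 ⊕ 0 ⊕ 0 = 1.

1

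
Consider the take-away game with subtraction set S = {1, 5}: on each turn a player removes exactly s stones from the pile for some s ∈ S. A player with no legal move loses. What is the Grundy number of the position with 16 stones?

0

n :  0  1  2  3  4  5  6  7  8  9 10 11 12 13 14 15 16
G :  0  1  0  1  0  1  0  1  0  1  0  1  0  1  0  1  0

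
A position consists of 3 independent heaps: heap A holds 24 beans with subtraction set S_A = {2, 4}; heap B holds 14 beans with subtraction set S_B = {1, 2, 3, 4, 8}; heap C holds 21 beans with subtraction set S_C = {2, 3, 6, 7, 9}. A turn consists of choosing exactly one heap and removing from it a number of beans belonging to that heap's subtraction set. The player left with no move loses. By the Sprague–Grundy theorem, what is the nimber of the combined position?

Heap A, S = {2, 4}:
G(0) = 0
G(1) = mex{} = 0
G(2) = mex{0} = 1
G(3) = mex{0} = 1
G(4) = mex{1,0} = 2
G(5) = mex{1,0} = 2
G(6) = mex{2,1} = 0
G(7) = mex{2,1} = 0
G(8) = mex{0,2} = 1
G(9) = mex{0,2} = 1
G(10) = mex{1,0} = 2
G(11) = mex{1,0} = 2
G(12) = mex{2,1} = 0
G(13) = mex{2,1} = 0
G(14) = mex{0,2} = 1
G(15) = mex{0,2} = 1
G(16) = mex{1,0} = 2
G(17) = mex{1,0} = 2
G(18) = mex{2,1} = 0
G(19) = mex{2,1} = 0
G(20) = mex{0,2} = 1
G(21) = mex{0,2} = 1
G(22) = mex{1,0} = 2
G(23) = mex{1,0} = 2
G(24) = mex{2,1} = 0
G_A(24) = 0.
Heap B, S = {1, 2, 3, 4, 8}:
G(0) = 0
G(1) = mex{0} = 1
G(2) = mex{1,0} = 2
G(3) = mex{2,1,0} = 3
G(4) = mex{3,2,1,0} = 4
G(5) = mex{4,3,2,1} = 0
G(6) = mex{0,4,3,2} = 1
G(7) = mex{1,0,4,3} = 2
G(8) = mex{2,1,0,4,0} = 3
G(9) = mex{3,2,1,0,1} = 4
G(10) = mex{4,3,2,1,2} = 0
G(11) = mex{0,4,3,2,3} = 1
G(12) = mex{1,0,4,3,4} = 2
G(13) = mex{2,1,0,4,0} = 3
G(14) = mex{3,2,1,0,1} = 4
G_B(14) = 4.
Heap C, S = {2, 3, 6, 7, 9}:
G(0) = 0
G(1) = mex{} = 0
G(2) = mex{0} = 1
G(3) = mex{0,0} = 1
G(4) = mex{1,0} = 2
G(5) = mex{1,1} = 0
G(6) = mex{2,1,0} = 3
G(7) = mex{0,2,0,0} = 1
G(8) = mex{3,0,1,0} = 2
G(9) = mex{1,3,1,1,0} = 2
G(10) = mex{2,1,2,1,0} = 3
G(11) = mex{2,2,0,2,1} = 3
G(12) = mex{3,2,3,0,1} = 4
G(13) = mex{3,3,1,3,2} = 0
G(14) = mex{4,3,2,1,0} = 5
G(15) = mex{0,4,2,2,3} = 1
G(16) = mex{5,0,3,2,1} = 4
G(17) = mex{1,5,3,3,2} = 0
G(18) = mex{4,1,4,3,2} = 0
G(19) = mex{0,4,0,4,3} = 1
G(20) = mex{0,0,5,0,3} = 1
G(21) = mex{1,0,1,5,4} = 2
G_C(21) = 2.
Combined Grundy value = 0 ⊕ 4 ⊕ 2 = 6.

6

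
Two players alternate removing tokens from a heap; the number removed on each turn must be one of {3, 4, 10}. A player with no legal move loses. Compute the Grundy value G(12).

1

G(0) = 0
G(1) = mex{} = 0
G(2) = mex{} = 0
G(3) = mex{0} = 1
G(4) = mex{0,0} = 1
G(5) = mex{0,0} = 1
G(6) = mex{1,0} = 2
G(7) = mex{1,1} = 0
G(8) = mex{1,1} = 0
G(9) = mex{2,1} = 0
G(10) = mex{0,2,0} = 1
G(11) = mex{0,0,0} = 1
G(12) = mex{0,0,0} = 1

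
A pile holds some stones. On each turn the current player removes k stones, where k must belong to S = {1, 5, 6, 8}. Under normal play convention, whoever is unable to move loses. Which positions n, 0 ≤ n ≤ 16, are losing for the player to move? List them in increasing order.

G(0) = 0
G(1) = mex{0} = 1
G(2) = mex{1} = 0
G(3) = mex{0} = 1
G(4) = mex{1} = 0
G(5) = mex{0,0} = 1
G(6) = mex{1,1,0} = 2
G(7) = mex{2,0,1} = 3
G(8) = mex{3,1,0,0} = 2
G(9) = mex{2,0,1,1} = 3
G(10) = mex{3,1,0,0} = 2
G(11) = mex{2,2,1,1} = 0
G(12) = mex{0,3,2,0} = 1
G(13) = mex{1,2,3,1} = 0
G(14) = mex{0,3,2,2} = 1
G(15) = mex{1,2,3,3} = 0
G(16) = mex{0,0,2,2} = 1
P-positions are exactly the n with G(n) = 0.

0, 2, 4, 11, 13, 15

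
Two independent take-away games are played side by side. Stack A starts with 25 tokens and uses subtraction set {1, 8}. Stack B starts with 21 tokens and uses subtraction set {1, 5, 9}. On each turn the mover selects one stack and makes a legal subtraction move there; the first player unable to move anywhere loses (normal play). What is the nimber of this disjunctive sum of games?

0

Stack A, S = {1, 8}:
n :  0  1  2  3  4  5  6  7  8  9 10 11 12 13 14 15 16 17 18 19 20 21 22 23 24 25
G :  0  1  0  1  0  1  0  1  2  0  1  0  1  0  1  0  1  2  0  1  0  1  0  1  0  1
G_A(25) = 1.
Stack B, S = {1, 5, 9}:
G(0) = 0
G(1) = mex{0} = 1
G(2) = mex{1} = 0
G(3) = mex{0} = 1
G(4) = mex{1} = 0
G(5) = mex{0,0} = 1
G(6) = mex{1,1} = 0
G(7) = mex{0,0} = 1
G(8) = mex{1,1} = 0
G(9) = mex{0,0,0} = 1
G(10) = mex{1,1,1} = 0
G(11) = mex{0,0,0} = 1
G(12) = mex{1,1,1} = 0
G(13) = mex{0,0,0} = 1
G(14) = mex{1,1,1} = 0
G(15) = mex{0,0,0} = 1
G(16) = mex{1,1,1} = 0
G(17) = mex{0,0,0} = 1
G(18) = mex{1,1,1} = 0
G(19) = mex{0,0,0} = 1
G(20) = mex{1,1,1} = 0
G(21) = mex{0,0,0} = 1
G_B(21) = 1.
Combined Grundy value = 1 ⊕ 1 = 0.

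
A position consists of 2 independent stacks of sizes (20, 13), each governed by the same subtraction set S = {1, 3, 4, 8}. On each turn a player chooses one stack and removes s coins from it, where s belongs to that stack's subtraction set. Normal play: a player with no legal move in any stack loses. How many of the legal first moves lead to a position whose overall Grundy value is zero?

All stacks use S = {1, 3, 4, 8}:
n :  0  1  2  3  4  5  6  7  8  9 10 11 12 13 14 15 16 17 18 19 20
G :  0  1  0  1  2  3  2  0  1  0  1  2  3  2  0  1  0  1  2  3  2
Stack A: G(20) = 2.
Stack B: G(13) = 2.
Combined Grundy value = 2 ⊕ 2 = 0.
A winning move leaves total XOR = 0, i.e. changes one component's Grundy value g to g ⊕ X where X is the current total.
Stack A: target g' = 2⊕0 = 2, but every legal move changes the Grundy value (mex property), so 0 moves.
Stack B: target g' = 2⊕0 = 2, but every legal move changes the Grundy value (mex property), so 0 moves.

0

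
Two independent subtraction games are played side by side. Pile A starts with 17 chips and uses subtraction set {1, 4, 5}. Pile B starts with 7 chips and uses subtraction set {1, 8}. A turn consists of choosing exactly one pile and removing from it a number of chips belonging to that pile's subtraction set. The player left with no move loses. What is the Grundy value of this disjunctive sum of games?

0

Pile A, S = {1, 4, 5}:
G(0) = 0
G(1) = mex{0} = 1
G(2) = mex{1} = 0
G(3) = mex{0} = 1
G(4) = mex{1,0} = 2
G(5) = mex{2,1,0} = 3
G(6) = mex{3,0,1} = 2
G(7) = mex{2,1,0} = 3
G(8) = mex{3,2,1} = 0
G(9) = mex{0,3,2} = 1
G(10) = mex{1,2,3} = 0
G(11) = mex{0,3,2} = 1
G(12) = mex{1,0,3} = 2
G(13) = mex{2,1,0} = 3
G(14) = mex{3,0,1} = 2
G(15) = mex{2,1,0} = 3
G(16) = mex{3,2,1} = 0
G(17) = mex{0,3,2} = 1
G_A(17) = 1.
Pile B, S = {1, 8}:
n : 0 1 2 3 4 5 6 7
G : 0 1 0 1 0 1 0 1
G_B(7) = 1.
Combined Grundy value = 1 ⊕ 1 = 0.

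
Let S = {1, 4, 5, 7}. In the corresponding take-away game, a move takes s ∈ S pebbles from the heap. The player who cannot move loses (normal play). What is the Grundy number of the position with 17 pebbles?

1

n :  0  1  2  3  4  5  6  7  8  9 10 11 12 13 14 15 16 17
G :  0  1  0  1  2  3  2  3  0  1  0  1  2  3  2  3  0  1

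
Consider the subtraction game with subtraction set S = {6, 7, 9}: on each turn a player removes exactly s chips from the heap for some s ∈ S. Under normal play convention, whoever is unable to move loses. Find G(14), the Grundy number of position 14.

n :  0  1  2  3  4  5  6  7  8  9 10 11 12 13 14
G :  0  0  0  0  0  0  1  1  1  1  1  1  2  2  2

2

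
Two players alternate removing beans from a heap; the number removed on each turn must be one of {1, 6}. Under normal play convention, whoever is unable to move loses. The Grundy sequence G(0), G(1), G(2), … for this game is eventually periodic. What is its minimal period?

7

G(0) = 0
G(1) = mex{0} = 1
G(2) = mex{1} = 0
G(3) = mex{0} = 1
G(4) = mex{1} = 0
G(5) = mex{0} = 1
G(6) = mex{1,0} = 2
G(7) = mex{2,1} = 0
G(8) = mex{0,0} = 1
G(9) = mex{1,1} = 0
G(10) = mex{0,0} = 1
G(11) = mex{1,1} = 0
G(12) = mex{0,2} = 1
G(13) = mex{1,0} = 2
G(14) = mex{2,1} = 0
G(15) = mex{0,0} = 1
G(n+7) = G(n) holds for n = 0,…,5 (a full window of length max(S) = 6), so the sequence is purely periodic with period 7.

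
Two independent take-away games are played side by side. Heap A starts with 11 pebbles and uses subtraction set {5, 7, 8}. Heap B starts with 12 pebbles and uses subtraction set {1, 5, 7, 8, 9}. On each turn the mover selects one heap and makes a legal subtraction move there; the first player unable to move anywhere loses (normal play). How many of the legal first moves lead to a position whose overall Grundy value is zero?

0

Heap A, S = {5, 7, 8}:
n :  0  1  2  3  4  5  6  7  8  9 10 11
G :  0  0  0  0  0  1  1  1  1  1  2  2
G_A(11) = 2.
Heap B, S = {1, 5, 7, 8, 9}:
n :  0  1  2  3  4  5  6  7  8  9 10 11 12
G :  0  1  0  1  0  1  0  1  2  3  2  3  2
G_B(12) = 2.
Combined Grundy value = 2 ⊕ 2 = 0.
A winning move leaves total XOR = 0, i.e. changes one component's Grundy value g to g ⊕ X where X is the current total.
Heap A: target g' = 2⊕0 = 2, but every legal move changes the Grundy value (mex property), so 0 moves.
Heap B: target g' = 2⊕0 = 2, but every legal move changes the Grundy value (mex property), so 0 moves.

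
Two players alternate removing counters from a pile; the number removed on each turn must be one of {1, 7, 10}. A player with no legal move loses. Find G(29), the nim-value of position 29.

2

G(0) = 0
G(1) = mex{0} = 1
G(2) = mex{1} = 0
G(3) = mex{0} = 1
G(4) = mex{1} = 0
G(5) = mex{0} = 1
G(6) = mex{1} = 0
G(7) = mex{0,0} = 1
G(8) = mex{1,1} = 0
G(9) = mex{0,0} = 1
G(10) = mex{1,1,0} = 2
G(11) = mex{2,0,1} = 3
G(12) = mex{3,1,0} = 2
G(13) = mex{2,0,1} = 3
G(14) = mex{3,1,0} = 2
G(15) = mex{2,0,1} = 3
G(16) = mex{3,1,0} = 2
G(17) = mex{2,2,1} = 0
G(18) = mex{0,3,0} = 1
G(19) = mex{1,2,1} = 0
G(20) = mex{0,3,2} = 1
G(21) = mex{1,2,3} = 0
G(22) = mex{0,3,2} = 1
G(23) = mex{1,2,3} = 0
G(24) = mex{0,0,2} = 1
G(25) = mex{1,1,3} = 0
G(26) = mex{0,0,2} = 1
G(27) = mex{1,1,0} = 2
G(28) = mex{2,0,1} = 3
G(29) = mex{3,1,0} = 2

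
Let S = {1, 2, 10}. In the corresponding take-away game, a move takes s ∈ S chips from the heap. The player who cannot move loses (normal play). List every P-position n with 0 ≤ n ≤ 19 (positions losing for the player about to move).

0, 3, 6, 9, 12, 15, 18

n :  0  1  2  3  4  5  6  7  8  9 10 11 12 13 14 15 16 17 18 19
G :  0  1  2  0  1  2  0  1  2  0  1  2  0  1  2  0  1  2  0  1
P-positions are exactly the n with G(n) = 0.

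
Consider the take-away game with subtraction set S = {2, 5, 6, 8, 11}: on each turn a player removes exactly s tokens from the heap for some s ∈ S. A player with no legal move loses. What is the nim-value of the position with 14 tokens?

0

n :  0  1  2  3  4  5  6  7  8  9 10 11 12 13 14
G :  0  0  1  1  0  2  1  3  2  2  3  3  2  0  0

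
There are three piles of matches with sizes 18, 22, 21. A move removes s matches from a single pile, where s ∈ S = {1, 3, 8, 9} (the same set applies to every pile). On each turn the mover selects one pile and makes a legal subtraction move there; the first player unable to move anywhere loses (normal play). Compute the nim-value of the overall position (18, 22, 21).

All piles use S = {1, 3, 8, 9}:
n :  0  1  2  3  4  5  6  7  8  9 10 11 12 13 14 15 16 17 18 19 20 21 22
G :  0  1  0  1  0  1  0  1  2  3  2  3  2  3  2  3  0  1  0  1  0  1  0
Pile A: G(18) = 0.
Pile B: G(22) = 0.
Pile C: G(21) = 1.
Combined Grundy value = 0 ⊕ 0 ⊕ 1 = 1.

1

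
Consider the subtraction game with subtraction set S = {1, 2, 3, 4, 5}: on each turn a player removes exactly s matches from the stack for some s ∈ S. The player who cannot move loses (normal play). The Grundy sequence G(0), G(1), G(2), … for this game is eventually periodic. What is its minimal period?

6

G(0) = 0
G(1) = mex{0} = 1
G(2) = mex{1,0} = 2
G(3) = mex{2,1,0} = 3
G(4) = mex{3,2,1,0} = 4
G(5) = mex{4,3,2,1,0} = 5
G(6) = mex{5,4,3,2,1} = 0
G(7) = mex{0,5,4,3,2} = 1
G(8) = mex{1,0,5,4,3} = 2
G(9) = mex{2,1,0,5,4} = 3
G(10) = mex{3,2,1,0,5} = 4
G(11) = mex{4,3,2,1,0} = 5
G(12) = mex{5,4,3,2,1} = 0
G(13) = mex{0,5,4,3,2} = 1
G(14) = mex{1,0,5,4,3} = 2
G(n+6) = G(n) holds for n = 0,…,4 (a full window of length max(S) = 5), so the sequence is purely periodic with period 6.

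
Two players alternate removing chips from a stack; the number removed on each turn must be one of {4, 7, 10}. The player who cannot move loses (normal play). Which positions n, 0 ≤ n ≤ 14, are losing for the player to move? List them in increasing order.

0, 1, 2, 3, 14

G(0) = 0
G(1) = mex{} = 0
G(2) = mex{} = 0
G(3) = mex{} = 0
G(4) = mex{0} = 1
G(5) = mex{0} = 1
G(6) = mex{0} = 1
G(7) = mex{0,0} = 1
G(8) = mex{1,0} = 2
G(9) = mex{1,0} = 2
G(10) = mex{1,0,0} = 2
G(11) = mex{1,1,0} = 2
G(12) = mex{2,1,0} = 3
G(13) = mex{2,1,0} = 3
G(14) = mex{2,1,1} = 0
P-positions are exactly the n with G(n) = 0.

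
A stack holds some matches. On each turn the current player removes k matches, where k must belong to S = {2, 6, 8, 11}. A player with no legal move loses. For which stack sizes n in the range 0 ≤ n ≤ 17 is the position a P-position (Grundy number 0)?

0, 1, 4, 5, 14, 17

G(0) = 0
G(1) = mex{} = 0
G(2) = mex{0} = 1
G(3) = mex{0} = 1
G(4) = mex{1} = 0
G(5) = mex{1} = 0
G(6) = mex{0,0} = 1
G(7) = mex{0,0} = 1
G(8) = mex{1,1,0} = 2
G(9) = mex{1,1,0} = 2
G(10) = mex{2,0,1} = 3
G(11) = mex{2,0,1,0} = 3
G(12) = mex{3,1,0,0} = 2
G(13) = mex{3,1,0,1} = 2
G(14) = mex{2,2,1,1} = 0
G(15) = mex{2,2,1,0} = 3
G(16) = mex{0,3,2,0} = 1
G(17) = mex{3,3,2,1} = 0
P-positions are exactly the n with G(n) = 0.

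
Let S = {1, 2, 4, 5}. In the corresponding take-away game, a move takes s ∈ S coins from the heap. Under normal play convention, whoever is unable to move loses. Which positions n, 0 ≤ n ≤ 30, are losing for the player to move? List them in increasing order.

0, 3, 6, 9, 12, 15, 18, 21, 24, 27, 30

G(0) = 0
G(1) = mex{0} = 1
G(2) = mex{1,0} = 2
G(3) = mex{2,1} = 0
G(4) = mex{0,2,0} = 1
G(5) = mex{1,0,1,0} = 2
G(6) = mex{2,1,2,1} = 0
G(7) = mex{0,2,0,2} = 1
G(8) = mex{1,0,1,0} = 2
G(9) = mex{2,1,2,1} = 0
G(10) = mex{0,2,0,2} = 1
G(11) = mex{1,0,1,0} = 2
G(12) = mex{2,1,2,1} = 0
G(13) = mex{0,2,0,2} = 1
G(14) = mex{1,0,1,0} = 2
G(15) = mex{2,1,2,1} = 0
G(16) = mex{0,2,0,2} = 1
G(17) = mex{1,0,1,0} = 2
G(18) = mex{2,1,2,1} = 0
G(19) = mex{0,2,0,2} = 1
G(20) = mex{1,0,1,0} = 2
G(21) = mex{2,1,2,1} = 0
G(22) = mex{0,2,0,2} = 1
G(23) = mex{1,0,1,0} = 2
G(24) = mex{2,1,2,1} = 0
G(25) = mex{0,2,0,2} = 1
G(26) = mex{1,0,1,0} = 2
G(27) = mex{2,1,2,1} = 0
G(28) = mex{0,2,0,2} = 1
G(29) = mex{1,0,1,0} = 2
G(30) = mex{2,1,2,1} = 0
P-positions are exactly the n with G(n) = 0.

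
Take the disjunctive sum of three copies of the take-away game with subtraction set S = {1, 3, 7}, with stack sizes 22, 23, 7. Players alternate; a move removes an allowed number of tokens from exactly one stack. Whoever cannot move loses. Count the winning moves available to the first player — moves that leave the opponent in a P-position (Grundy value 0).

0

All stacks use S = {1, 3, 7}:
G(0) = 0
G(1) = mex{0} = 1
G(2) = mex{1} = 0
G(3) = mex{0,0} = 1
G(4) = mex{1,1} = 0
G(5) = mex{0,0} = 1
G(6) = mex{1,1} = 0
G(7) = mex{0,0,0} = 1
G(8) = mex{1,1,1} = 0
G(9) = mex{0,0,0} = 1
G(10) = mex{1,1,1} = 0
G(11) = mex{0,0,0} = 1
G(12) = mex{1,1,1} = 0
G(13) = mex{0,0,0} = 1
G(14) = mex{1,1,1} = 0
G(15) = mex{0,0,0} = 1
G(16) = mex{1,1,1} = 0
G(17) = mex{0,0,0} = 1
G(18) = mex{1,1,1} = 0
G(19) = mex{0,0,0} = 1
G(20) = mex{1,1,1} = 0
G(21) = mex{0,0,0} = 1
G(22) = mex{1,1,1} = 0
G(23) = mex{0,0,0} = 1
Stack A: G(22) = 0.
Stack B: G(23) = 1.
Stack C: G(7) = 1.
Combined Grundy value = 0 ⊕ 1 ⊕ 1 = 0.
A winning move leaves total XOR = 0, i.e. changes one component's Grundy value g to g ⊕ X where X is the current total.
Stack A: target g' = 0⊕0 = 0, but every legal move changes the Grundy value (mex property), so 0 moves.
Stack B: target g' = 1⊕0 = 1, but every legal move changes the Grundy value (mex property), so 0 moves.
Stack C: target g' = 1⊕0 = 1, but every legal move changes the Grundy value (mex property), so 0 moves.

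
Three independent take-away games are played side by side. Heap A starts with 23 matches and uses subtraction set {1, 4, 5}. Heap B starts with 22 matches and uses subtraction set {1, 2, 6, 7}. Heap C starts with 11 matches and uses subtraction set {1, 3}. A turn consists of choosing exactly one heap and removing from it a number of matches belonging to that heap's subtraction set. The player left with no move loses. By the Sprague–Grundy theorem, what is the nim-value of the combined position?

Heap A, S = {1, 4, 5}:
n :  0  1  2  3  4  5  6  7  8  9 10 11 12 13 14 15 16 17 18 19 20 21 22 23
G :  0  1  0  1  2  3  2  3  0  1  0  1  2  3  2  3  0  1  0  1  2  3  2  3
G_A(23) = 3.
Heap B, S = {1, 2, 6, 7}:
n :  0  1  2  3  4  5  6  7  8  9 10 11 12 13 14 15 16 17 18 19 20 21 22
G :  0  1  2  0  1  2  3  4  0  1  2  0  1  2  3  4  0  1  2  0  1  2  3
G_B(22) = 3.
Heap C, S = {1, 3}:
n :  0  1  2  3  4  5  6  7  8  9 10 11
G :  0  1  0  1  0  1  0  1  0  1  0  1
G_C(11) = 1.
Combined Grundy value = 3 ⊕ 3 ⊕ 1 = 1.

1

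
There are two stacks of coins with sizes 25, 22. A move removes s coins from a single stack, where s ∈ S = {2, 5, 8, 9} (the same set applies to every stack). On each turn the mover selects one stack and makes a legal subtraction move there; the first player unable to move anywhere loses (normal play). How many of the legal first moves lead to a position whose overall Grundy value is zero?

0

All stacks use S = {2, 5, 8, 9}:
n :  0  1  2  3  4  5  6  7  8  9 10 11 12 13 14 15 16 17 18 19 20 21 22 23 24 25
G :  0  0  1  1  0  2  1  0  2  1  3  0  2  1  0  2  1  0  0  1  1  0  2  1  0  2
Stack A: G(25) = 2.
Stack B: G(22) = 2.
Combined Grundy value = 2 ⊕ 2 = 0.
A winning move leaves total XOR = 0, i.e. changes one component's Grundy value g to g ⊕ X where X is the current total.
Stack A: target g' = 2⊕0 = 2, but every legal move changes the Grundy value (mex property), so 0 moves.
Stack B: target g' = 2⊕0 = 2, but every legal move changes the Grundy value (mex property), so 0 moves.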